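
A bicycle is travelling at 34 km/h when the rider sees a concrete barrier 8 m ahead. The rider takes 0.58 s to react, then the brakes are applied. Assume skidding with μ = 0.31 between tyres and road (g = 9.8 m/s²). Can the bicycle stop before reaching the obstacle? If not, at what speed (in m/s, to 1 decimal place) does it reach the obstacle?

34 km/h ÷ 3.6 = 9.4444 m/s.
a = μg = 0.31 × 9.8 = 3.038 m/s².
Reaction distance = 9.4444 × 0.58 = 5.478 m.
Braking distance needed to stop: v²/(2a) = 89.197 / 6.076 = 14.680 m, so total needed = 5.478 + 14.680 = 20.158 m > 8 m — it cannot stop.
Distance remaining when braking begins: 8 − 5.478 = 2.522 m.
v² = v₀² − 2a·d = 89.197 − 2 × 3.038 × 2.522 = 73.873 m²/s².
v = √73.873 = 8.595 m/s.

No — it strikes the obstacle at 8.6 m/s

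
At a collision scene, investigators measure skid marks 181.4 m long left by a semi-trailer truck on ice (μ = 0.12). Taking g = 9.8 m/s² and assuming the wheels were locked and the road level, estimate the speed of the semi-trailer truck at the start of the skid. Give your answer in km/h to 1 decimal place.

Deceleration a = μg = 0.12 × 9.8 = 1.176 m/s².
v = √(2a·d) = √(2 × 1.176 × 181.4) = √426.653 = 20.6556 m/s.
= 20.6556 × 3.6 = 74.360 km/h.

Initial speed ≈ 74.4 km/h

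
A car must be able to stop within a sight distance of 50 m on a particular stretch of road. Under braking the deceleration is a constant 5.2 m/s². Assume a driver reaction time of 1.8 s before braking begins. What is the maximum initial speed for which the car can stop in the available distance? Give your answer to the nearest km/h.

Maximum speed ≈ 55 km/h

Stopping distance: v·t_r + v²/(2a) = 50 with t_r = 1.8 s and a = 5.200 m/s².
So v² + 18.720 v − 520.00 = 0.
Positive root: v = −a·t_r + √((a·t_r)² + 2a·d) = −9.360 + √(87.610 + 520.00) = 15.2897 m/s.
15.2897 m/s × 3.6 = 55.043 km/h.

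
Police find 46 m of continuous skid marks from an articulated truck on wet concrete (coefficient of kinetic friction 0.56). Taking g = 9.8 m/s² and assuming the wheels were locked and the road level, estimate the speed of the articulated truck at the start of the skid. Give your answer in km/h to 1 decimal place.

Deceleration a = μg = 0.56 × 9.8 = 5.488 m/s².
v = √(2a·d) = √(2 × 5.488 × 46) = √504.896 = 22.4699 m/s.
= 22.4699 × 3.6 = 80.892 km/h.

Initial speed ≈ 80.9 km/h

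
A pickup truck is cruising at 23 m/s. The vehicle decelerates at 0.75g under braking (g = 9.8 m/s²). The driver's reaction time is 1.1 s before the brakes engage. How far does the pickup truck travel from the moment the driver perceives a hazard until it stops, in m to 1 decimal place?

Total stopping distance ≈ 61.3 m

a = 0.75 × 9.8 = 7.350 m/s².
Reaction distance = v·t_r = 23.0000 × 1.1 = 25.300 m.
Braking distance = v²/(2a) = 23.0000² / (2 × 7.350) = 529.000 / 14.700 = 35.986 m.
Total = 25.300 + 35.986 = 61.286 m.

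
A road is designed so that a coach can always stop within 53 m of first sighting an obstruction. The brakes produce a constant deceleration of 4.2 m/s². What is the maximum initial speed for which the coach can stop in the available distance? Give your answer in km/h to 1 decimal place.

Maximum speed ≈ 76.0 km/h

v²/(2a) = d ⇒ v = √(2 × 4.200 × 53) = √445.20 = 21.0998 m/s.
21.0998 m/s × 3.6 = 75.959 km/h.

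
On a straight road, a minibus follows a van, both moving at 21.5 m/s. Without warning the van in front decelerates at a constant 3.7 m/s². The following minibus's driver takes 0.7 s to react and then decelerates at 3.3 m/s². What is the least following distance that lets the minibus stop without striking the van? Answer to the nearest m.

Minimum gap ≈ 23 m

Leader travels v²/(2a_L) = 462.250 / 7.400 = 62.466 m before stopping.
Follower covers v·t_r = 21.5000 × 0.7 = 15.050 m while reacting, then v²/(2a_F) = 462.250 / 6.600 = 70.038 m while braking, for a total of 15.050 + 70.038 = 85.088 m.
Since a_F ≤ a_L and the follower starts braking later, the follower is never slower than the leader, so the closest approach is when both have stopped.
Minimum gap = 85.088 − 62.466 = 22.622 m.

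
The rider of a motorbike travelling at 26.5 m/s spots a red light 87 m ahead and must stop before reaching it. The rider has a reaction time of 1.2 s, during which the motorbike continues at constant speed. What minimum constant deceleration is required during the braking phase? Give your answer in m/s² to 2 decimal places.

Required deceleration ≈ 6.36 m/s²

Distance covered during reaction = 26.5000 × 1.2 = 31.800 m.
Distance available for braking: 87 − 31.800 = 55.200 m.
v² = 2a·d ⇒ a = v²/(2d) = 26.5000² / (2 × 55.200) = 702.250 / 110.400 = 6.3610 m/s².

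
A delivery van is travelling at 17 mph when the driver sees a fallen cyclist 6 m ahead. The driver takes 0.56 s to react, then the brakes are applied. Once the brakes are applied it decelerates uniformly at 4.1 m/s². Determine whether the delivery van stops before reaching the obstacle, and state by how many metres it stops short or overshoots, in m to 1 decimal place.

No — it overshoots by 5.3 m

17 mph × 0.44704 = 7.5997 m/s.
Reaction distance = 7.5997 × 0.56 = 4.256 m.
Braking distance = v²/(2a) = 57.755 / 8.200 = 7.043 m.
Total stopping distance = 4.256 + 7.043 = 11.299 m, vs 6 m available — it cannot stop in time and overshoots by 11.299 − 6 = 5.299 m.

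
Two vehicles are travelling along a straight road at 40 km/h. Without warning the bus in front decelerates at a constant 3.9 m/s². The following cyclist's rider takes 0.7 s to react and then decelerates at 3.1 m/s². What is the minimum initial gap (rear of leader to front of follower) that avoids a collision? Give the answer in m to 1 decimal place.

Minimum gap ≈ 11.9 m

40 km/h ÷ 3.6 = 11.1111 m/s.
Leader travels v²/(2a_L) = 123.457 / 7.800 = 15.828 m before stopping.
Follower covers v·t_r = 11.1111 × 0.7 = 7.778 m while reacting, then v²/(2a_F) = 123.457 / 6.200 = 19.912 m while braking, for a total of 7.778 + 19.912 = 27.690 m.
Since a_F ≤ a_L and the follower starts braking later, the follower is never slower than the leader, so the closest approach is when both have stopped.
Minimum gap = 27.690 − 15.828 = 11.862 m.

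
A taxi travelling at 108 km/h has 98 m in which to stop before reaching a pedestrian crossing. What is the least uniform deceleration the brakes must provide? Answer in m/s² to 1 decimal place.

Required deceleration ≈ 4.6 m/s²

108 km/h ÷ 3.6 = 30.0000 m/s.
v² = 2a·d ⇒ a = v²/(2d) = 30.0000² / (2 × 98.000) = 900.000 / 196.000 = 4.5918 m/s².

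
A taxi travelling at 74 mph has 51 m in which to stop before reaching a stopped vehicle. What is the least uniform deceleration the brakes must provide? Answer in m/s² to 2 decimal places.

74 mph × 0.44704 = 33.0810 m/s.
v² = 2a·d ⇒ a = v²/(2d) = 33.0810² / (2 × 51.000) = 1094.353 / 102.000 = 10.7290 m/s².

Required deceleration ≈ 10.73 m/s²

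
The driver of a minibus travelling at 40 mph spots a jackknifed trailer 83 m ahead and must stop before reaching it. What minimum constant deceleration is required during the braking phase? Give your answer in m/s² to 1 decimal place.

40 mph × 0.44704 = 17.8816 m/s.
v² = 2a·d ⇒ a = v²/(2d) = 17.8816² / (2 × 83.000) = 319.752 / 166.000 = 1.9262 m/s².

Required deceleration ≈ 1.9 m/s²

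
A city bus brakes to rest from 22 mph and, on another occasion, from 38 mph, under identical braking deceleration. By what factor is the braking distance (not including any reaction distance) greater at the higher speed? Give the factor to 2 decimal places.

Braking distance d = v²/(2a), so with a fixed, d ∝ v².
Factor = (38/22)² = 1.7273² = 2.9836.

Factor ≈ 2.98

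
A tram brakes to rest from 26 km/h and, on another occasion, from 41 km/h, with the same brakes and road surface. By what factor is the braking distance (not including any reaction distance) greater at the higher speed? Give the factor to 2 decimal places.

Factor ≈ 2.49

Braking distance d = v²/(2a), so with a fixed, d ∝ v².
Factor = (41/26)² = 1.5769² = 2.4866.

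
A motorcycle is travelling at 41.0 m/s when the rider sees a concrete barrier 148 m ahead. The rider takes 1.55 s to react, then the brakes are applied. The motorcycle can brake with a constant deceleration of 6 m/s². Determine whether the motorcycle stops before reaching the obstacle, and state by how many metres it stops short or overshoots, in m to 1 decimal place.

No — it overshoots by 55.6 m

Reaction distance = 41.0000 × 1.55 = 63.550 m.
Braking distance = v²/(2a) = 1681.000 / 12.000 = 140.083 m.
Total stopping distance = 63.550 + 140.083 = 203.633 m, vs 148 m available — it cannot stop in time and overshoots by 203.633 − 148 = 55.633 m.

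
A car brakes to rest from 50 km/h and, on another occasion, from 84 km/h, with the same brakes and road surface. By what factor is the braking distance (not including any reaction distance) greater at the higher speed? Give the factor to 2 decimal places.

Factor ≈ 2.82

Braking distance d = v²/(2a), so with a fixed, d ∝ v².
Factor = (84/50)² = 1.6800² = 2.8224.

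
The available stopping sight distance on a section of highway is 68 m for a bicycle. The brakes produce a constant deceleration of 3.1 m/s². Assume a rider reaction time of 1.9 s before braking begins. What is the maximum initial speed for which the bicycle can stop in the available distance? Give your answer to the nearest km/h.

Maximum speed ≈ 56 km/h

Stopping distance: v·t_r + v²/(2a) = 68 with t_r = 1.9 s and a = 3.100 m/s².
So v² + 11.780 v − 421.60 = 0.
Positive root: v = −a·t_r + √((a·t_r)² + 2a·d) = −5.890 + √(34.692 + 421.60) = 15.4710 m/s.
15.4710 m/s × 3.6 = 55.696 km/h.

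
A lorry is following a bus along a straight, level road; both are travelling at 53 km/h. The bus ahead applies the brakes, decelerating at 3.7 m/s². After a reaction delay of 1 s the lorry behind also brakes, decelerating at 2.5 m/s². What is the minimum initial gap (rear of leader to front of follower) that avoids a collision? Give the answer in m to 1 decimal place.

53 km/h ÷ 3.6 = 14.7222 m/s.
Leader travels v²/(2a_L) = 216.743 / 7.400 = 29.290 m before stopping.
Follower covers v·t_r = 14.7222 × 1 = 14.722 m while reacting, then v²/(2a_F) = 216.743 / 5.000 = 43.349 m while braking, for a total of 14.722 + 43.349 = 58.071 m.
Since a_F ≤ a_L and the follower starts braking later, the follower is never slower than the leader, so the closest approach is when both have stopped.
Minimum gap = 58.071 − 29.290 = 28.781 m.

Minimum gap ≈ 28.8 m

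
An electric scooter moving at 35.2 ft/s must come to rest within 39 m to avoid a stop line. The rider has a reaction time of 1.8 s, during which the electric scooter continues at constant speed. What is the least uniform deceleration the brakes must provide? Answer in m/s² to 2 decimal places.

35.2 ft/s × 0.3048 = 10.7290 m/s.
Distance covered during reaction = 10.7290 × 1.8 = 19.312 m.
Distance available for braking: 39 − 19.312 = 19.688 m.
v² = 2a·d ⇒ a = v²/(2d) = 10.7290² / (2 × 19.688) = 115.111 / 39.376 = 2.9234 m/s².

Required deceleration ≈ 2.92 m/s²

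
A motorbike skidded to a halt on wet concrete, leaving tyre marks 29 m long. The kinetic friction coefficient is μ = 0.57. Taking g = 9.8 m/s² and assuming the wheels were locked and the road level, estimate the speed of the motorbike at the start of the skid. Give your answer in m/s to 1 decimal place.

Deceleration a = μg = 0.57 × 9.8 = 5.586 m/s².
v = √(2a·d) = √(2 × 5.586 × 29) = √323.988 = 17.9997 m/s.

Initial speed ≈ 18.0 m/s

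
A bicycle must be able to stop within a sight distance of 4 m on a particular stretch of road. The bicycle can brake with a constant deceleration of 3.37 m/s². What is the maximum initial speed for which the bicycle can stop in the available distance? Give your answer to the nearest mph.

Maximum speed ≈ 12 mph

v²/(2a) = d ⇒ v = √(2 × 3.370 × 4) = √26.96 = 5.1923 m/s.
5.1923 m/s ÷ 0.44704 = 11.615 mph.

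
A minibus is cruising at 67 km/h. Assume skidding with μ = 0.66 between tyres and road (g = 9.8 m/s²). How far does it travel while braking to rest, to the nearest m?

Braking distance ≈ 27 m

67 km/h ÷ 3.6 = 18.6111 m/s.
a = μg = 0.66 × 9.8 = 6.468 m/s².
Braking distance = v²/(2a) = 18.6111² / (2 × 6.468) = 346.373 / 12.936 = 26.776 m.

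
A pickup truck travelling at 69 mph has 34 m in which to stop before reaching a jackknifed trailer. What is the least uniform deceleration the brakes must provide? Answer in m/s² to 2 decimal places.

69 mph × 0.44704 = 30.8458 m/s.
v² = 2a·d ⇒ a = v²/(2d) = 30.8458² / (2 × 34.000) = 951.463 / 68.000 = 13.9921 m/s².

Required deceleration ≈ 13.99 m/s²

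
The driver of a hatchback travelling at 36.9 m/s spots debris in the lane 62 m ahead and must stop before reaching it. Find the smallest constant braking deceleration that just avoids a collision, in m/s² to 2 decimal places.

v² = 2a·d ⇒ a = v²/(2d) = 36.9000² / (2 × 62.000) = 1361.610 / 124.000 = 10.9807 m/s².

Required deceleration ≈ 10.98 m/s²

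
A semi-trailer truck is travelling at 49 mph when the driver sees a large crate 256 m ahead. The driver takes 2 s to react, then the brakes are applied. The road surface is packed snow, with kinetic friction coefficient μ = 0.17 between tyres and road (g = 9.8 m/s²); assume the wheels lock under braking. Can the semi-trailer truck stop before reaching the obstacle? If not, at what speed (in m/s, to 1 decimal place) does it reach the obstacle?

49 mph × 0.44704 = 21.9050 m/s.
a = μg = 0.17 × 9.8 = 1.666 m/s².
Reaction distance = 21.9050 × 2 = 43.810 m.
Braking distance = v²/(2a) = 479.829 / 3.332 = 144.006 m.
Total stopping distance = 43.810 + 144.006 = 187.816 m, vs 256 m available — it stops with 256 − 187.816 = 68.184 m to spare.

Yes — it stops about 68.2 m short of the obstacle, so it never reaches it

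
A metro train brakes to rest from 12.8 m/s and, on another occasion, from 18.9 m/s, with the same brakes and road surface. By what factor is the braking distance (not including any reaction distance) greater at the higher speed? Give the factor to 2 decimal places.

Braking distance d = v²/(2a), so with a fixed, d ∝ v².
Factor = (18.9/12.8)² = 1.4766² = 2.1803.

Factor ≈ 2.18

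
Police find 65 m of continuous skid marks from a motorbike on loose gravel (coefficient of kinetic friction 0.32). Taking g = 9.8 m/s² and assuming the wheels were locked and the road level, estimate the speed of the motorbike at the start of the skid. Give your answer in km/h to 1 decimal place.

Initial speed ≈ 72.7 km/h

Deceleration a = μg = 0.32 × 9.8 = 3.136 m/s².
v = √(2a·d) = √(2 × 3.136 × 65) = √407.680 = 20.1911 m/s.
= 20.1911 × 3.6 = 72.688 km/h.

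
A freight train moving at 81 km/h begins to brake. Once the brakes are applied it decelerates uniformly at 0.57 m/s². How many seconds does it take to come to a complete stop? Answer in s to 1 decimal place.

81 km/h ÷ 3.6 = 22.5000 m/s.
Braking time = v/a = 22.5000 / 0.570 = 39.474 s.

Braking time ≈ 39.5 s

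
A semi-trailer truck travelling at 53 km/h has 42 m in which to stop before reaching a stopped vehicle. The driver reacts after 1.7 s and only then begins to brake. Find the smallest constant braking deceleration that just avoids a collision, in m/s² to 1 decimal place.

Required deceleration ≈ 6.4 m/s²

53 km/h ÷ 3.6 = 14.7222 m/s.
Distance covered during reaction = 14.7222 × 1.7 = 25.028 m.
Distance available for braking: 42 − 25.028 = 16.972 m.
v² = 2a·d ⇒ a = v²/(2d) = 14.7222² / (2 × 16.972) = 216.743 / 33.944 = 6.3853 m/s².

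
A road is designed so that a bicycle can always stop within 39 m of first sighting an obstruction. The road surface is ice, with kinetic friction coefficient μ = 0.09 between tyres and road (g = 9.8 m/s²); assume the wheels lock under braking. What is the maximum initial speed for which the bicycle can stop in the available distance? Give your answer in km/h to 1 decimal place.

Maximum speed ≈ 29.9 km/h

a = μg = 0.09 × 9.8 = 0.882 m/s².
v²/(2a) = d ⇒ v = √(2 × 0.882 × 39) = √68.80 = 8.2946 m/s.
8.2946 m/s × 3.6 = 29.861 km/h.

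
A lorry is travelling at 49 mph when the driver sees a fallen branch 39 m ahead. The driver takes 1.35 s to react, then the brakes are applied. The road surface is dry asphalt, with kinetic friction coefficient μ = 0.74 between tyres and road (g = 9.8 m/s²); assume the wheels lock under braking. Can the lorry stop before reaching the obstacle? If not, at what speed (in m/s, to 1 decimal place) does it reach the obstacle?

49 mph × 0.44704 = 21.9050 m/s.
a = μg = 0.74 × 9.8 = 7.252 m/s².
Reaction distance = 21.9050 × 1.35 = 29.572 m.
Braking distance needed to stop: v²/(2a) = 479.829 / 14.504 = 33.083 m, so total needed = 29.572 + 33.083 = 62.655 m > 39 m — it cannot stop.
Distance remaining when braking begins: 39 − 29.572 = 9.428 m.
v² = v₀² − 2a·d = 479.829 − 2 × 7.252 × 9.428 = 343.085 m²/s².
v = √343.085 = 18.523 m/s.

No — it strikes the obstacle at 18.5 m/s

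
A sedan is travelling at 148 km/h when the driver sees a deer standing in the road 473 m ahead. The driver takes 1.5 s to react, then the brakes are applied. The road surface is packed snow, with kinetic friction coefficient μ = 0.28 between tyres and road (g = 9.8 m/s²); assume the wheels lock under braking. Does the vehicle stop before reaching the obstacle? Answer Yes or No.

148 km/h ÷ 3.6 = 41.1111 m/s.
a = μg = 0.28 × 9.8 = 2.744 m/s².
Reaction distance = 41.1111 × 1.5 = 61.667 m.
Braking distance = v²/(2a) = 1690.123 / 5.488 = 307.967 m.
Total stopping distance = 61.667 + 307.967 = 369.634 m, vs 473 m available — it stops with 473 − 369.634 = 103.366 m to spare.

Yes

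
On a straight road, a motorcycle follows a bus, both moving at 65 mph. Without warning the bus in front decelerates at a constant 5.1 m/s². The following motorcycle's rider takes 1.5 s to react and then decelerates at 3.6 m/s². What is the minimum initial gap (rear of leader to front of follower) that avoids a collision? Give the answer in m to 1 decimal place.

65 mph × 0.44704 = 29.0576 m/s.
Leader travels v²/(2a_L) = 844.344 / 10.200 = 82.779 m before stopping.
Follower covers v·t_r = 29.0576 × 1.5 = 43.586 m while reacting, then v²/(2a_F) = 844.344 / 7.200 = 117.270 m while braking, for a total of 43.586 + 117.270 = 160.856 m.
Since a_F ≤ a_L and the follower starts braking later, the follower is never slower than the leader, so the closest approach is when both have stopped.
Minimum gap = 160.856 − 82.779 = 78.077 m.

Minimum gap ≈ 78.1 m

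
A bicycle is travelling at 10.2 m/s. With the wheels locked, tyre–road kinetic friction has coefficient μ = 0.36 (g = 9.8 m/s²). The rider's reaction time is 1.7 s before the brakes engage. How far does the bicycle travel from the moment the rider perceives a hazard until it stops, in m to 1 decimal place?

a = μg = 0.36 × 9.8 = 3.528 m/s².
Reaction distance = v·t_r = 10.2000 × 1.7 = 17.340 m.
Braking distance = v²/(2a) = 10.2000² / (2 × 3.528) = 104.040 / 7.056 = 14.745 m.
Total = 17.340 + 14.745 = 32.085 m.

Total stopping distance ≈ 32.1 m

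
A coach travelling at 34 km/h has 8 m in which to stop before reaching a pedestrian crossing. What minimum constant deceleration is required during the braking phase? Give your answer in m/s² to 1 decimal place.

34 km/h ÷ 3.6 = 9.4444 m/s.
v² = 2a·d ⇒ a = v²/(2d) = 9.4444² / (2 × 8.000) = 89.197 / 16.000 = 5.5748 m/s².

Required deceleration ≈ 5.6 m/s²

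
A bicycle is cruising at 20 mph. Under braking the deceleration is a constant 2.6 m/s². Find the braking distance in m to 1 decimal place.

Braking distance ≈ 15.4 m

20 mph × 0.44704 = 8.9408 m/s.
Braking distance = v²/(2a) = 8.9408² / (2 × 2.600) = 79.938 / 5.200 = 15.373 m.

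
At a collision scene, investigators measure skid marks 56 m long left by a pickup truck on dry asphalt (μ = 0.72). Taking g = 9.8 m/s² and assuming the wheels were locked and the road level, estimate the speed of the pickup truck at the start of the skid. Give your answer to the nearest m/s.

Initial speed ≈ 28 m/s

Deceleration a = μg = 0.72 × 9.8 = 7.056 m/s².
v = √(2a·d) = √(2 × 7.056 × 56) = √790.272 = 28.1118 m/s.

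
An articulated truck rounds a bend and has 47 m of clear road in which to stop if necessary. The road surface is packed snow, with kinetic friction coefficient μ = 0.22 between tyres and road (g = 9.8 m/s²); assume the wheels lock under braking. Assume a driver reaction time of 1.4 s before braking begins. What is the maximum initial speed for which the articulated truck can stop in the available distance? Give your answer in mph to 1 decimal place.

Maximum speed ≈ 25.8 mph

a = μg = 0.22 × 9.8 = 2.156 m/s².
Stopping distance: v·t_r + v²/(2a) = 47 with t_r = 1.4 s and a = 2.156 m/s².
So v² + 6.037 v − 202.66 = 0.
Positive root: v = −a·t_r + √((a·t_r)² + 2a·d) = −3.018 + √(9.108 + 202.66) = 11.5343 m/s.
11.5343 m/s ÷ 0.44704 = 25.801 mph.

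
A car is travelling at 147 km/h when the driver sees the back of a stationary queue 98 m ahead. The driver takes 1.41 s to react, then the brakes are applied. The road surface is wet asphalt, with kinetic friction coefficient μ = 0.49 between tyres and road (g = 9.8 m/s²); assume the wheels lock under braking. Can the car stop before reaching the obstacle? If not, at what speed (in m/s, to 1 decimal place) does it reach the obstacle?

147 km/h ÷ 3.6 = 40.8333 m/s.
a = μg = 0.49 × 9.8 = 4.802 m/s².
Reaction distance = 40.8333 × 1.41 = 57.575 m.
Braking distance needed to stop: v²/(2a) = 1667.358 / 9.604 = 173.611 m, so total needed = 57.575 + 173.611 = 231.186 m > 98 m — it cannot stop.
Distance remaining when braking begins: 98 − 57.575 = 40.425 m.
v² = v₀² − 2a·d = 1667.358 − 2 × 4.802 × 40.425 = 1279.116 m²/s².
v = √1279.116 = 35.765 m/s.

No — it strikes the obstacle at 35.8 m/s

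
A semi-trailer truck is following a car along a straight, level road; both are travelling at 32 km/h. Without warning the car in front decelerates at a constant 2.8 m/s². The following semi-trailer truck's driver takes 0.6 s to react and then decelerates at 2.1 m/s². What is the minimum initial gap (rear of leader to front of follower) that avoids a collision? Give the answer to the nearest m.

Minimum gap ≈ 10 m

32 km/h ÷ 3.6 = 8.8889 m/s.
Leader travels v²/(2a_L) = 79.013 / 5.600 = 14.109 m before stopping.
Follower covers v·t_r = 8.8889 × 0.6 = 5.333 m while reacting, then v²/(2a_F) = 79.013 / 4.200 = 18.813 m while braking, for a total of 5.333 + 18.813 = 24.146 m.
Since a_F ≤ a_L and the follower starts braking later, the follower is never slower than the leader, so the closest approach is when both have stopped.
Minimum gap = 24.146 − 14.109 = 10.037 m.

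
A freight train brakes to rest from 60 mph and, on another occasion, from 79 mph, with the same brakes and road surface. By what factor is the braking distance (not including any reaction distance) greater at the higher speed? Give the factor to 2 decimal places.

Braking distance d = v²/(2a), so with a fixed, d ∝ v².
Factor = (79/60)² = 1.3167² = 1.7337.

Factor ≈ 1.73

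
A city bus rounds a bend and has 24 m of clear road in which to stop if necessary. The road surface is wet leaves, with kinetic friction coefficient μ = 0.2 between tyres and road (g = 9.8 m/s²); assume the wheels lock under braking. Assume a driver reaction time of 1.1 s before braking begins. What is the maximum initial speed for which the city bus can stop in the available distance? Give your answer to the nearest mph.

Maximum speed ≈ 17 mph

a = μg = 0.2 × 9.8 = 1.960 m/s².
Stopping distance: v·t_r + v²/(2a) = 24 with t_r = 1.1 s and a = 1.960 m/s².
So v² + 4.312 v − 94.08 = 0.
Positive root: v = −a·t_r + √((a·t_r)² + 2a·d) = −2.156 + √(4.648 + 94.08) = 7.7802 m/s.
7.7802 m/s ÷ 0.44704 = 17.404 mph.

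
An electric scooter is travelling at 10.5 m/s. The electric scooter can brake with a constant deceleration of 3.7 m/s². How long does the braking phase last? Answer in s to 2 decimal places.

Braking time ≈ 2.84 s

Braking time = v/a = 10.5000 / 3.700 = 2.838 s.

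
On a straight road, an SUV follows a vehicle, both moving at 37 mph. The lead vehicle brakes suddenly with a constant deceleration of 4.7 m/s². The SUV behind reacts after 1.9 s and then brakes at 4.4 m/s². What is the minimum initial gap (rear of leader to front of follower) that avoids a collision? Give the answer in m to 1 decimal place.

37 mph × 0.44704 = 16.5405 m/s.
Leader travels v²/(2a_L) = 273.588 / 9.400 = 29.105 m before stopping.
Follower covers v·t_r = 16.5405 × 1.9 = 31.427 m while reacting, then v²/(2a_F) = 273.588 / 8.800 = 31.090 m while braking, for a total of 31.427 + 31.090 = 62.517 m.
Since a_F ≤ a_L and the follower starts braking later, the follower is never slower than the leader, so the closest approach is when both have stopped.
Minimum gap = 62.517 − 29.105 = 33.412 m.

Minimum gap ≈ 33.4 m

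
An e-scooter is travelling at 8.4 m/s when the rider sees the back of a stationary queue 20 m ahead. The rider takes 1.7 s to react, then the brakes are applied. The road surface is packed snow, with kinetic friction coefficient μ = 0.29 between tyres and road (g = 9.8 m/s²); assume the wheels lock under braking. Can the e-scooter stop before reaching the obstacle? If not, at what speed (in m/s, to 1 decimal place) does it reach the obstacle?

No — it strikes the obstacle at 6.2 m/s

a = μg = 0.29 × 9.8 = 2.842 m/s².
Reaction distance = 8.4000 × 1.7 = 14.280 m.
Braking distance needed to stop: v²/(2a) = 70.560 / 5.684 = 12.414 m, so total needed = 14.280 + 12.414 = 26.694 m > 20 m — it cannot stop.
Distance remaining when braking begins: 20 − 14.280 = 5.720 m.
v² = v₀² − 2a·d = 70.560 − 2 × 2.842 × 5.720 = 38.048 m²/s².
v = √38.048 = 6.168 m/s.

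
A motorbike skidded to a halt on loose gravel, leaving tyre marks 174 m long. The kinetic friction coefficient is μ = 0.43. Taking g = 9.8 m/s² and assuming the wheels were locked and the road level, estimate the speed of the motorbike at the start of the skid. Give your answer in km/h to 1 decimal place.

Deceleration a = μg = 0.43 × 9.8 = 4.214 m/s².
v = √(2a·d) = √(2 × 4.214 × 174) = √1466.472 = 38.2945 m/s.
= 38.2945 × 3.6 = 137.860 km/h.

Initial speed ≈ 137.9 km/h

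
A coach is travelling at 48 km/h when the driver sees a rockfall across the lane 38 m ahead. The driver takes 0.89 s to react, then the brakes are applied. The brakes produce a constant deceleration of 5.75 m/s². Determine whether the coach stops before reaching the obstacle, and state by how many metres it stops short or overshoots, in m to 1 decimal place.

48 km/h ÷ 3.6 = 13.3333 m/s.
Reaction distance = 13.3333 × 0.89 = 11.867 m.
Braking distance = v²/(2a) = 177.777 / 11.500 = 15.459 m.
Total stopping distance = 11.867 + 15.459 = 27.326 m, vs 38 m available — it stops with 38 − 27.326 = 10.674 m to spare.

Yes — it stops 10.7 m short of the obstacle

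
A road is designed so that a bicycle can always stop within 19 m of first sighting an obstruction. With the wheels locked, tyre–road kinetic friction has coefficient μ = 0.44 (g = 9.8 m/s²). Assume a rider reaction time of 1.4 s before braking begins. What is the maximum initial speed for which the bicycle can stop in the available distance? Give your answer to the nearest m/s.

Maximum speed ≈ 8 m/s

a = μg = 0.44 × 9.8 = 4.312 m/s².
Stopping distance: v·t_r + v²/(2a) = 19 with t_r = 1.4 s and a = 4.312 m/s².
So v² + 12.074 v − 163.86 = 0.
Positive root: v = −a·t_r + √((a·t_r)² + 2a·d) = −6.037 + √(36.445 + 163.86) = 8.1159 m/s.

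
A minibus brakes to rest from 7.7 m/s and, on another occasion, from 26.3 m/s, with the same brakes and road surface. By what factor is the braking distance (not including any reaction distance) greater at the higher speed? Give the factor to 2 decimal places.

Braking distance d = v²/(2a), so with a fixed, d ∝ v².
Factor = (26.3/7.7)² = 3.4156² = 11.6663.

Factor ≈ 11.67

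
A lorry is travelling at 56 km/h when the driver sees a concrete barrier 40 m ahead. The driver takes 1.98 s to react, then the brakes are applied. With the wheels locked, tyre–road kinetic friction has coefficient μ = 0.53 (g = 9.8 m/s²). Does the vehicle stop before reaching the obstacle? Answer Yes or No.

No

56 km/h ÷ 3.6 = 15.5556 m/s.
a = μg = 0.53 × 9.8 = 5.194 m/s².
Reaction distance = 15.5556 × 1.98 = 30.800 m.
Braking distance = v²/(2a) = 241.977 / 10.388 = 23.294 m.
Total stopping distance = 30.800 + 23.294 = 54.094 m, vs 40 m available — it cannot stop in time and overshoots by 54.094 − 40 = 14.094 m.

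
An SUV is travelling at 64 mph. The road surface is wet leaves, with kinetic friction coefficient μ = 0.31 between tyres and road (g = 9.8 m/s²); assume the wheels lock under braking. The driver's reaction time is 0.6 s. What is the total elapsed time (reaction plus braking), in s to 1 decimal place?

Total time ≈ 10.0 s

64 mph × 0.44704 = 28.6106 m/s.
a = μg = 0.31 × 9.8 = 3.038 m/s².
Braking time = v/a = 28.6106 / 3.038 = 9.418 s.
Total = 0.6 + 9.418 = 10.018 s.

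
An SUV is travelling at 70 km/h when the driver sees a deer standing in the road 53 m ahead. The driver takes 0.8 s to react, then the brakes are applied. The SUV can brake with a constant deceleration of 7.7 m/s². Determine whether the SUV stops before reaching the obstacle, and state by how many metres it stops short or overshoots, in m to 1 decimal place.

Yes — it stops 12.9 m short of the obstacle

70 km/h ÷ 3.6 = 19.4444 m/s.
Reaction distance = 19.4444 × 0.8 = 15.556 m.
Braking distance = v²/(2a) = 378.085 / 15.400 = 24.551 m.
Total stopping distance = 15.556 + 24.551 = 40.107 m, vs 53 m available — it stops with 53 − 40.107 = 12.893 m to spare.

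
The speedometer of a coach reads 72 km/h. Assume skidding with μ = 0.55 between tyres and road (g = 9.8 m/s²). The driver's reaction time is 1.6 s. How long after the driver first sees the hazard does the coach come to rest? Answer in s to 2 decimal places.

Total time ≈ 5.31 s

72 km/h ÷ 3.6 = 20.0000 m/s.
a = μg = 0.55 × 9.8 = 5.390 m/s².
Braking time = v/a = 20.0000 / 5.390 = 3.711 s.
Total = 1.6 + 3.711 = 5.311 s.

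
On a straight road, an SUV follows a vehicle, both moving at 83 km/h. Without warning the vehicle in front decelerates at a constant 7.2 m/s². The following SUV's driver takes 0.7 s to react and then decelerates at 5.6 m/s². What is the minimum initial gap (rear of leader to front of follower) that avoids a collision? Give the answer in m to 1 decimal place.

83 km/h ÷ 3.6 = 23.0556 m/s.
Leader travels v²/(2a_L) = 531.561 / 14.400 = 36.914 m before stopping.
Follower covers v·t_r = 23.0556 × 0.7 = 16.139 m while reacting, then v²/(2a_F) = 531.561 / 11.200 = 47.461 m while braking, for a total of 16.139 + 47.461 = 63.600 m.
Since a_F ≤ a_L and the follower starts braking later, the follower is never slower than the leader, so the closest approach is when both have stopped.
Minimum gap = 63.600 − 36.914 = 26.686 m.

Minimum gap ≈ 26.7 m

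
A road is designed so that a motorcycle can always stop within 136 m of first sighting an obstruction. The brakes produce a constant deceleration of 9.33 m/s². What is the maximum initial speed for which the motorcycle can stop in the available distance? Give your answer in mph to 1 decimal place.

v²/(2a) = d ⇒ v = √(2 × 9.330 × 136) = √2537.76 = 50.3762 m/s.
50.3762 m/s ÷ 0.44704 = 112.688 mph.

Maximum speed ≈ 112.7 mph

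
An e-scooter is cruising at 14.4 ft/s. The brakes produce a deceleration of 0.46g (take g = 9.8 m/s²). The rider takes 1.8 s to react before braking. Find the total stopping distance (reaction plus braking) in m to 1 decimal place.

Total stopping distance ≈ 10.0 m

14.4 ft/s × 0.3048 = 4.3891 m/s.
a = 0.46 × 9.8 = 4.508 m/s².
Reaction distance = v·t_r = 4.3891 × 1.8 = 7.900 m.
Braking distance = v²/(2a) = 4.3891² / (2 × 4.508) = 19.264 / 9.016 = 2.137 m.
Total = 7.900 + 2.137 = 10.037 m.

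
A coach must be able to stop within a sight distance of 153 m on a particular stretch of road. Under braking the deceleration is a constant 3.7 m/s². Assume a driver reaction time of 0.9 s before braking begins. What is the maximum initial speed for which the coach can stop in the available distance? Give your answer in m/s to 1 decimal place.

Stopping distance: v·t_r + v²/(2a) = 153 with t_r = 0.9 s and a = 3.700 m/s².
So v² + 6.660 v − 1132.20 = 0.
Positive root: v = −a·t_r + √((a·t_r)² + 2a·d) = −3.330 + √(11.089 + 1132.20) = 30.4826 m/s.

Maximum speed ≈ 30.5 m/s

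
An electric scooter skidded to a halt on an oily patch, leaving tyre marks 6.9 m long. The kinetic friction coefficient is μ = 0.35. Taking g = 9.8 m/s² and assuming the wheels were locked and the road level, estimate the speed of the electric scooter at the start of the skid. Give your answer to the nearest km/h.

Initial speed ≈ 25 km/h

Deceleration a = μg = 0.35 × 9.8 = 3.430 m/s².
v = √(2a·d) = √(2 × 3.430 × 6.9) = √47.334 = 6.8800 m/s.
= 6.8800 × 3.6 = 24.768 km/h.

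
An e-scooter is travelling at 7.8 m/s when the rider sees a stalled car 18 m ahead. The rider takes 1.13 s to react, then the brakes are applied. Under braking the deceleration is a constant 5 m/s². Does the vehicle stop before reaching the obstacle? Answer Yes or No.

Yes

Reaction distance = 7.8000 × 1.13 = 8.814 m.
Braking distance = v²/(2a) = 60.840 / 10.000 = 6.084 m.
Total stopping distance = 8.814 + 6.084 = 14.898 m, vs 18 m available — it stops with 18 − 14.898 = 3.102 m to spare.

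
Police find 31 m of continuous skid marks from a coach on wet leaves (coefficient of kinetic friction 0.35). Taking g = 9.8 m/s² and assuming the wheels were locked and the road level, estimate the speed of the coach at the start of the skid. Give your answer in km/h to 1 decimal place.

Initial speed ≈ 52.5 km/h

Deceleration a = μg = 0.35 × 9.8 = 3.430 m/s².
v = √(2a·d) = √(2 × 3.430 × 31) = √212.660 = 14.5829 m/s.
= 14.5829 × 3.6 = 52.498 km/h.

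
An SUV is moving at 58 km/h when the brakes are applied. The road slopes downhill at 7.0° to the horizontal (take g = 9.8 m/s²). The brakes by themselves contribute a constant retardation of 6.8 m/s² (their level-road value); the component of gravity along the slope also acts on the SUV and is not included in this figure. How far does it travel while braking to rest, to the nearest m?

58 km/h ÷ 3.6 = 16.1111 m/s.
Gravity along the downhill slope reduces the braking deceleration: a_eff = 6.800 − 9.8·sin 7.0° = 6.800 − 1.194 = 5.606 m/s².
Braking distance = v²/(2a) = 16.1111² / (2 × 5.606) = 259.568 / 11.212 = 23.151 m.

Braking distance ≈ 23 m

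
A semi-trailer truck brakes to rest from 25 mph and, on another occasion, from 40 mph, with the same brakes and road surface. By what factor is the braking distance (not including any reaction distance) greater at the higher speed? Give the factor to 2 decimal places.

Braking distance d = v²/(2a), so with a fixed, d ∝ v².
Factor = (40/25)² = 1.6000² = 2.5600.

Factor ≈ 2.56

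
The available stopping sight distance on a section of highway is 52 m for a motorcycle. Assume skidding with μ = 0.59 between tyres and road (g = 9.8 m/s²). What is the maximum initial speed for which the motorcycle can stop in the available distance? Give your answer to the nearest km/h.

Maximum speed ≈ 88 km/h

a = μg = 0.59 × 9.8 = 5.782 m/s².
v²/(2a) = d ⇒ v = √(2 × 5.782 × 52) = √601.33 = 24.5220 m/s.
24.5220 m/s × 3.6 = 88.279 km/h.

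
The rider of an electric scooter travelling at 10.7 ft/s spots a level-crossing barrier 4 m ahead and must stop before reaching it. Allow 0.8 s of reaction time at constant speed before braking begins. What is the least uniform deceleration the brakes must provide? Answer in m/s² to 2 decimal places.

10.7 ft/s × 0.3048 = 3.2614 m/s.
Distance covered during reaction = 3.2614 × 0.8 = 2.609 m.
Distance available for braking: 4 − 2.609 = 1.391 m.
v² = 2a·d ⇒ a = v²/(2d) = 3.2614² / (2 × 1.391) = 10.637 / 2.782 = 3.8235 m/s².

Required deceleration ≈ 3.82 m/s²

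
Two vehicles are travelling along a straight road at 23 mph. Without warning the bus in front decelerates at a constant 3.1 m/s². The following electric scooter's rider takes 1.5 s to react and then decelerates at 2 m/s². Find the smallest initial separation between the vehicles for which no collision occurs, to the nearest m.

23 mph × 0.44704 = 10.2819 m/s.
Leader travels v²/(2a_L) = 105.717 / 6.200 = 17.051 m before stopping.
Follower covers v·t_r = 10.2819 × 1.5 = 15.423 m while reacting, then v²/(2a_F) = 105.717 / 4.000 = 26.429 m while braking, for a total of 15.423 + 26.429 = 41.852 m.
Since a_F ≤ a_L and the follower starts braking later, the follower is never slower than the leader, so the closest approach is when both have stopped.
Minimum gap = 41.852 − 17.051 = 24.801 m.

Minimum gap ≈ 25 m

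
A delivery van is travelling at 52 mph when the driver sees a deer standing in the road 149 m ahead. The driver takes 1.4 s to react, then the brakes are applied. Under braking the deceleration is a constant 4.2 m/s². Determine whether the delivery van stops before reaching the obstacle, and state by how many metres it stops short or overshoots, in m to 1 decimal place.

Yes — it stops 52.1 m short of the obstacle

52 mph × 0.44704 = 23.2461 m/s.
Reaction distance = 23.2461 × 1.4 = 32.545 m.
Braking distance = v²/(2a) = 540.381 / 8.400 = 64.331 m.
Total stopping distance = 32.545 + 64.331 = 96.876 m, vs 149 m available — it stops with 149 − 96.876 = 52.124 m to spare.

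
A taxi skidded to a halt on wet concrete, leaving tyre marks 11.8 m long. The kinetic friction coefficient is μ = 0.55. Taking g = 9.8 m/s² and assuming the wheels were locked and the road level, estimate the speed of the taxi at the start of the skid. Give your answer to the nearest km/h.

Initial speed ≈ 41 km/h

Deceleration a = μg = 0.55 × 9.8 = 5.390 m/s².
v = √(2a·d) = √(2 × 5.390 × 11.8) = √127.204 = 11.2785 m/s.
= 11.2785 × 3.6 = 40.603 km/h.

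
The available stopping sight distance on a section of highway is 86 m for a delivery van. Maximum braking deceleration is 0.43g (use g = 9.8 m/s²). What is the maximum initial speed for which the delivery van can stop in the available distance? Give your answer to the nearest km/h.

Maximum speed ≈ 97 km/h

a = 0.43 × 9.8 = 4.214 m/s².
v²/(2a) = d ⇒ v = √(2 × 4.214 × 86) = √724.81 = 26.9223 m/s.
26.9223 m/s × 3.6 = 96.920 km/h.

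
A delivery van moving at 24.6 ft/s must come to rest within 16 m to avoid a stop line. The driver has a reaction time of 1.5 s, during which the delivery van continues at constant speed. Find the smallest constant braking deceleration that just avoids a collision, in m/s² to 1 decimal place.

24.6 ft/s × 0.3048 = 7.4981 m/s.
Distance covered during reaction = 7.4981 × 1.5 = 11.247 m.
Distance available for braking: 16 − 11.247 = 4.753 m.
v² = 2a·d ⇒ a = v²/(2d) = 7.4981² / (2 × 4.753) = 56.222 / 9.506 = 5.9144 m/s².

Required deceleration ≈ 5.9 m/s²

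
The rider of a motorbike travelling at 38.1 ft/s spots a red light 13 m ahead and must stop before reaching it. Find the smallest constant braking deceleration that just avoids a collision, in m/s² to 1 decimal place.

Required deceleration ≈ 5.2 m/s²

38.1 ft/s × 0.3048 = 11.6129 m/s.
v² = 2a·d ⇒ a = v²/(2d) = 11.6129² / (2 × 13.000) = 134.859 / 26.000 = 5.1869 m/s².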